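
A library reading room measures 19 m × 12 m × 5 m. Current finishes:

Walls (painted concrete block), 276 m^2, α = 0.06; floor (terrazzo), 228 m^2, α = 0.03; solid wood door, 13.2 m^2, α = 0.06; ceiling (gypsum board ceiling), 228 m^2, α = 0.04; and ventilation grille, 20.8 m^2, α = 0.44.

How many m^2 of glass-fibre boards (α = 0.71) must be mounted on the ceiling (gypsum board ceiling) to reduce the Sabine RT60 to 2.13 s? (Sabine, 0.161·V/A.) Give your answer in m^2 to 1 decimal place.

Summing Sᵢαᵢ: 16.560 + 6.840 + 0.792 + 9.120 + 9.152 → A₁ = 42.464 sabins.
Required A₂ = 0.161·1140/2.13 = 86.169 sabins.
Absorption to add: 86.169 − 42.464 = 43.705 sabins.
Each m^2 of panel replacing the ceiling (gypsum board ceiling) adds (0.71 − 0.04) = 0.67 sabins.
Panel area = 43.705 / 0.67 = 65.2 m^2.

65.2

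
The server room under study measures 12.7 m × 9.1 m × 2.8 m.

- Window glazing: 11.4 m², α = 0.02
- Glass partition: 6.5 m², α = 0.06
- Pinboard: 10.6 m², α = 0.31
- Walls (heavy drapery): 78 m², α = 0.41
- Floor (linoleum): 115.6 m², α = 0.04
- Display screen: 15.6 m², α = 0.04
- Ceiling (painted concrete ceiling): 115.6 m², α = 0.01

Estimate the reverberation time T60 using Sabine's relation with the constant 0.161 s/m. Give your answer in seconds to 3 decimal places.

Total absorption A = 11.4*0.02 + 6.5*0.06 + 10.6*0.31 + 78*0.41 + 115.6*0.04 + 15.6*0.04 + 115.6*0.01
  = 0.228 + 0.390 + 3.286 + 31.980 + 4.624 + 0.624 + 1.156 = 42.288 m² sabins.
V = 12.7·9.1·2.8 = 323.596 m³.
T = 0.161 V/A = 0.161·323.596/42.288 = 1.232 s.

1.232 s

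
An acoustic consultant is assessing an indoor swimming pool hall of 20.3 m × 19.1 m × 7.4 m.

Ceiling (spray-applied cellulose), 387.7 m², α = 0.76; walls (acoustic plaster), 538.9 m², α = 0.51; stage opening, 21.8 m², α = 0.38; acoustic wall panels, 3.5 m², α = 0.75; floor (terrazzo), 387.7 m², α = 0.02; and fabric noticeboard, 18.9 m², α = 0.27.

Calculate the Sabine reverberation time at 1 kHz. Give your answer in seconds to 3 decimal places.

0.779 s

A = Σ Sᵢαᵢ = 387.7×0.76 + 538.9×0.51 + 21.8×0.38 + 3.5×0.75 + 387.7×0.02 + 18.9×0.27 = 593.257 sabins.
Volume V = 20.3 × 19.1 × 7.4 = 2869.202 m³.
T = 0.161 V/A = 0.161·2869.202/593.257 = 0.779 s.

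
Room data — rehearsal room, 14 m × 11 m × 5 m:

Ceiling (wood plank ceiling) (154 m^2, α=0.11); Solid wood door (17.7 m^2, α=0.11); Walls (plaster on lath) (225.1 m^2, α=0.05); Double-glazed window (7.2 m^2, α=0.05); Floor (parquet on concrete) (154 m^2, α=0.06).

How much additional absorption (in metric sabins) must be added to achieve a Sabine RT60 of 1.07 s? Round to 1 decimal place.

Total absorption A₁ = 154*0.11 + 17.7*0.11 + 225.1*0.05 + 7.2*0.05 + 154*0.06
  = 16.940 + 1.947 + 11.255 + 0.360 + 9.240 = 39.742 m^2 sabins.
V = 770 m³. Required absorption A₂ = 0.161 × 770 / 1.07 = 115.860 sabins.
Shortfall: 115.860 − 39.742 = 76.1 sabins.

76.1 sabins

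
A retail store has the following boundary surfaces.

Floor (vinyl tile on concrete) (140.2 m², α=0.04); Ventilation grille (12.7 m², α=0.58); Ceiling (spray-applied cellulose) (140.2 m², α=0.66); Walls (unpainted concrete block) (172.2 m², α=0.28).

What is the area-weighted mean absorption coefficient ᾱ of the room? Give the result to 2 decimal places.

S = Σ Sᵢ = 140.2 + 12.7 + 140.2 + 172.2 = 465.3 m².
Σ(Sᵢαᵢ) = 140.2·0.04 + 12.7·0.58 + 140.2·0.66 + 172.2·0.28 = 153.722.
ᾱ = A/S = 0.33.

0.33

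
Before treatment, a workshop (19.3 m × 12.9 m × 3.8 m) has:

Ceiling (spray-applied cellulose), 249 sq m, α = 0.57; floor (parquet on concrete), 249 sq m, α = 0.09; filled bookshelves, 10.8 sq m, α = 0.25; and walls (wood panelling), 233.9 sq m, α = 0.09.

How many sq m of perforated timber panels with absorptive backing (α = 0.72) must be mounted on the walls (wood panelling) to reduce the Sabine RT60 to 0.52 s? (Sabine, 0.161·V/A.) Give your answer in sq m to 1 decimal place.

166.4

Summing Sᵢαᵢ: 141.930 + 22.410 + 2.700 + 21.051 → A₁ = 188.091 sabins.
V = 946.086 m³. Target absorption A₂ = 0.161 × 946.086 / 0.52 = 292.923 sabins.
ΔA needed = 292.923 − 188.091 = 104.832 sabins.
Net gain per sq m: Δα = 0.72 − 0.09 = 0.63.
Area = ΔA/Δα = 104.832/0.63 = 166.4 sq m.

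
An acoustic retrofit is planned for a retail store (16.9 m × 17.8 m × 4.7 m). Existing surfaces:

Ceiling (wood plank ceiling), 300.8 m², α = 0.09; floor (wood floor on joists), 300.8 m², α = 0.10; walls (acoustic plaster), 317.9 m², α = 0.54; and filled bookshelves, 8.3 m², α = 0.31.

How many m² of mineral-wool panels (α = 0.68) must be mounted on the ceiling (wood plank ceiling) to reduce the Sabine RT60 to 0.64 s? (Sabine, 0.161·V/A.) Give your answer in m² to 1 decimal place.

Summing Sᵢαᵢ: 27.072 + 30.080 + 171.666 + 2.573 → A₁ = 231.391 sabins.
Required A₂ = 0.161·1413.854/0.64 = 355.673 sabins.
Absorption to add: 355.673 − 231.391 = 124.282 sabins.
Net gain per m²: Δα = 0.68 − 0.09 = 0.59.
Panel area = 124.282 / 0.59 = 210.6 m².

210.6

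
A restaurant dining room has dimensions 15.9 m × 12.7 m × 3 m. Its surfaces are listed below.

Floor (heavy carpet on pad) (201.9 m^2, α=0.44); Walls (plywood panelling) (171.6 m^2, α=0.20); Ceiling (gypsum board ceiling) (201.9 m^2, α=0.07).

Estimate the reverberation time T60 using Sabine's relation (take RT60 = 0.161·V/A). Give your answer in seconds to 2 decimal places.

Total absorption A = 201.9*0.44 + 171.6*0.20 + 201.9*0.07
  = 88.836 + 34.320 + 14.133 = 137.289 m^2 sabins.
Room volume: 605.79 m³.
Sabine: RT60 = 0.161 × 605.79 / 137.289 = 0.71 s.

0.71 sec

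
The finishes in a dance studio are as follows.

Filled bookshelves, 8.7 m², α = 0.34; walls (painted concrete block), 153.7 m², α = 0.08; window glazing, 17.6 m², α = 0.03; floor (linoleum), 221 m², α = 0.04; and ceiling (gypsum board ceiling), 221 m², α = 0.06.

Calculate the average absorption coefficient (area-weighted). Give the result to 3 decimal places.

0.061

S = Σ Sᵢ = 8.7 + 153.7 + 17.6 + 221 + 221 = 622.0 m².
Weighted sum Σ Sα = 37.882.
ᾱ = A/S = 0.061.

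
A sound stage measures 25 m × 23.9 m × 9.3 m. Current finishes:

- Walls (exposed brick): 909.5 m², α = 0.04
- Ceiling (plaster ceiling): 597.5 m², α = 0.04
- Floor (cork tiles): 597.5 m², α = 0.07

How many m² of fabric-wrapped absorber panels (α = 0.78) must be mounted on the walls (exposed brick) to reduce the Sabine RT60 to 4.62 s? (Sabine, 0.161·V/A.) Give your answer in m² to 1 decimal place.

Total absorption A₁ = 909.5×0.04 + 597.5×0.04 + 597.5×0.07
  = 36.380 + 23.900 + 41.825 = 102.105 m² sabins.
V = 5556.75 m³. Target absorption A₂ = 0.161 × 5556.75 / 4.62 = 193.644 sabins.
Absorption to add: 193.644 − 102.105 = 91.539 sabins.
Each m² of panel replacing the walls (exposed brick) adds (0.78 − 0.04) = 0.74 sabins.
Area = ΔA/Δα = 91.539/0.74 = 123.7 m².

123.7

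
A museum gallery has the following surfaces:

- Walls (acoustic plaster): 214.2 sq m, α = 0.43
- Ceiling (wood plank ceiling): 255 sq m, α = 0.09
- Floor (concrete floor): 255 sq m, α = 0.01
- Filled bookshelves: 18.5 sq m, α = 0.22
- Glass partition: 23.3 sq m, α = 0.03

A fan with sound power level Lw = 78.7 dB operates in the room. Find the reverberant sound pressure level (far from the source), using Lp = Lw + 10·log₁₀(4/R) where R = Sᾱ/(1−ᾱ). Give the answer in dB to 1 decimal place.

A = 122.375 sabins; S = 766.0 sq m.
ᾱ = 122.375/766.0 = 0.1598; R = Sᾱ/(1−ᾱ) = 122.375/(1−0.1598) = 145.650 sq m.
Lp = Lw + 10 log₁₀(4/R) = 78.7 -15.61 = 63.1 dB.

63.1 dB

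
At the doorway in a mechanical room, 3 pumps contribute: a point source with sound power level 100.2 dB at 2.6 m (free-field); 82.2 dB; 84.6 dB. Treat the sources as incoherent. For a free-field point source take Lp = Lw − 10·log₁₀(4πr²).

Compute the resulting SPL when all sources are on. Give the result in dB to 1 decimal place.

Source at 2.6 m: Lp = 100.2 − 10·log₁₀(4π·2.6²) = 100.2 − 10·log₁₀(84.949) = 80.9 dB.
Sum in the linear (power) domain: Σ 10^(Lᵢ/10) = 10^(80.9/10) + 10^(82.2/10) + 10^(84.6/10) = 5.774e+08.
L_total = 10·log₁₀(5.774e+08) = 87.6 dB.

87.6 dB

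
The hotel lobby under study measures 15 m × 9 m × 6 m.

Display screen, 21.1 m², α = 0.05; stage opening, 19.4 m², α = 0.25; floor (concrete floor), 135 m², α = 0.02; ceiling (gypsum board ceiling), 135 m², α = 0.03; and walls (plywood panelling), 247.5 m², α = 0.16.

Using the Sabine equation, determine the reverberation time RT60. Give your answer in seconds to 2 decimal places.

A = Σ Sᵢαᵢ = 21.1*0.05 + 19.4*0.25 + 135*0.02 + 135*0.03 + 247.5*0.16 = 52.255 sabins.
Room volume: 810 m³.
T = 0.161 V/A = 0.161·810/52.255 = 2.50 s.

2.50 s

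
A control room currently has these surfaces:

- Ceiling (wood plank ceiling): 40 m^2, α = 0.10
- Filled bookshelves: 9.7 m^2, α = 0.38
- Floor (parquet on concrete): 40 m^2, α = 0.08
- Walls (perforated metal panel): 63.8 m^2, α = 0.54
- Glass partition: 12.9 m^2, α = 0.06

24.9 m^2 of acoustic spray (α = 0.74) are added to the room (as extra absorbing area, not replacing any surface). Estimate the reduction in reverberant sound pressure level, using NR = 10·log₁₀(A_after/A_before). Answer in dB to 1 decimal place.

Total absorption A_before = 40*0.10 + 9.7*0.38 + 40*0.08 + 63.8*0.54 + 12.9*0.06
  = 4.000 + 3.686 + 3.200 + 34.452 + 0.774 = 46.112 m^2 sabins.
Treatment contributes 24.9·0.74 = 18.426 sabins.
New total A_after = 64.538 sabins.
NR = 10·log₁₀(64.538/46.112) = 1.5 dB.

1.5 dB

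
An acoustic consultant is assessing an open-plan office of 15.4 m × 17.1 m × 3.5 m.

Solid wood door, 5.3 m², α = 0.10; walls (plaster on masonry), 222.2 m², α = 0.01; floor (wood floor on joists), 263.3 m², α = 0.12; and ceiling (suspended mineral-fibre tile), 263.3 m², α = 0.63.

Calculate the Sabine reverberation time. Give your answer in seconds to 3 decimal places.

0.741 s

Total absorption A = 5.3*0.10 + 222.2*0.01 + 263.3*0.12 + 263.3*0.63
  = 0.530 + 2.222 + 31.596 + 165.879 = 200.227 m² sabins.
V = 15.4·17.1·3.5 = 921.69 m³.
Sabine: RT60 = 0.161 × 921.69 / 200.227 = 0.741 s.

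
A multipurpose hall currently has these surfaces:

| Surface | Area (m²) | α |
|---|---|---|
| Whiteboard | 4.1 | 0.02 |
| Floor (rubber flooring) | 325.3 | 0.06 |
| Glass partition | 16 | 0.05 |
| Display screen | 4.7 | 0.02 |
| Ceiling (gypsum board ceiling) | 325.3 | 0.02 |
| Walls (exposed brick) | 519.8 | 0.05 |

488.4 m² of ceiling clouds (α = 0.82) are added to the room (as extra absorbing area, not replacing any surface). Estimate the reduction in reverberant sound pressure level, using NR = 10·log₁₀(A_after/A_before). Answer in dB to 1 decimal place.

9.3 dB

Equivalent absorption area: A_before = 4.1·0.02 + 325.3·0.06 + 16·0.05 + 4.7·0.02 + 325.3·0.02 + 519.8·0.05 = 52.990 m².
Treatment contributes 488.4·0.82 = 400.488 sabins.
A_after = 52.990 + 400.488 = 453.478 sabins.
Reduction = 10 log₁₀(A_after/A_before) = 10 log₁₀(8.5578) = 9.3 dB.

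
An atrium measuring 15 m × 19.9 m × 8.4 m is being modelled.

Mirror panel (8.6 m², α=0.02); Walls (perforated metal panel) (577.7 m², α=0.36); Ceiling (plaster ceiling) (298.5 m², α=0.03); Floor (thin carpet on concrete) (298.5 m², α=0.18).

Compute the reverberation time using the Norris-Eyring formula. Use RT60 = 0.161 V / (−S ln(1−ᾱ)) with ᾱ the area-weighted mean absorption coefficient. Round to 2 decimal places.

S = Σ Sᵢ = 1183.3 m².
Absorption A = 8.6×0.02 + 577.7×0.36 + 298.5×0.03 + 298.5×0.18 = 270.829 sabins.
ᾱ = 270.829 / 1183.3 = 0.2289.
Eyring denominator: −S ln(1−ᾱ) = 307.584.
V = 15 × 19.9 × 8.4 = 2507.4 m³.
RT60 = 0.161 × 2507.4 / 307.584 = 1.31 s.

1.31 s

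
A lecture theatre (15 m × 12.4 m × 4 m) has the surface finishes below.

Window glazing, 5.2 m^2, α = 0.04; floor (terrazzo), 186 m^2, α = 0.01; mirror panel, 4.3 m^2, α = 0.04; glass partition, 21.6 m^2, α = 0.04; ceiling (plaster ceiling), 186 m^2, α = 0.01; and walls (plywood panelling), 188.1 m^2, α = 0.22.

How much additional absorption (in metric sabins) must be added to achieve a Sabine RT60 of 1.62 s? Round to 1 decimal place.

27.6 sabins

Total absorption A₁ = 5.2*0.04 + 186*0.01 + 4.3*0.04 + 21.6*0.04 + 186*0.01 + 188.1*0.22
  = 0.208 + 1.860 + 0.172 + 0.864 + 1.860 + 41.382 = 46.346 m^2 sabins.
V = 744 m³. Required absorption A₂ = 0.161 × 744 / 1.62 = 73.941 sabins.
ΔA = A₂ − A₁ = 73.941 − 46.346 = 27.6 sabins.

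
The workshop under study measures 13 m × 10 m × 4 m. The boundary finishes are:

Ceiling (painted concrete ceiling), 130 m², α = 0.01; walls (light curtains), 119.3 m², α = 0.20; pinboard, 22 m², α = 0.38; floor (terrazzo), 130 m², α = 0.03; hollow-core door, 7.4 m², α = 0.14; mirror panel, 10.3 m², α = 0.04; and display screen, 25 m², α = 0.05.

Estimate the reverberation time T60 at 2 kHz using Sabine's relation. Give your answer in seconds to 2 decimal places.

Summing Sᵢαᵢ: 1.300 + 23.860 + 8.360 + 3.900 + 1.036 + 0.412 + 1.250 → A = 40.118 sabins.
Volume V = 13 × 10 × 4 = 520 m³.
Sabine: RT60 = 0.161 × 520 / 40.118 = 2.09 s.

2.09 sec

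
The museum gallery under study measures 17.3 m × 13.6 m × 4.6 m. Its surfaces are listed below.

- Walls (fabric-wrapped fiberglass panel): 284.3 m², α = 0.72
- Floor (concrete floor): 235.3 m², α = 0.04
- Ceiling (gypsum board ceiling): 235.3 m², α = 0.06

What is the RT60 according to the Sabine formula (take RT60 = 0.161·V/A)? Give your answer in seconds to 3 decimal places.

0.763 s

A = Σ Sᵢαᵢ = 284.3*0.72 + 235.3*0.04 + 235.3*0.06 = 228.226 sabins.
V = 17.3·13.6·4.6 = 1082.288 m³.
RT60 = 0.161 · V / A = 0.161 × 1082.288 / 228.226 = 0.763 s.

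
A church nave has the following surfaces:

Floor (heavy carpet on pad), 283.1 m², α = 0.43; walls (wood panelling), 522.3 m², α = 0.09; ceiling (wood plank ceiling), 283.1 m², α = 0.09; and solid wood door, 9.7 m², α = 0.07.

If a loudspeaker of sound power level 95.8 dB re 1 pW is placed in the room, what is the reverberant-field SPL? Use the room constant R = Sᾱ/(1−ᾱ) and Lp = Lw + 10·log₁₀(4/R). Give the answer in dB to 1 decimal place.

Σ(Sᵢαᵢ) = 283.1·0.43 + 522.3·0.09 + 283.1·0.09 + 9.7·0.07 = 194.898; total area S = 1098.2 m².
ᾱ = 194.898/1098.2 = 0.1775; R = Sᾱ/(1−ᾱ) = 194.898/(1−0.1775) = 236.958 m².
Lp = 95.8 + 10·log₁₀(4/236.958) = 95.8 + (-17.73) = 78.1 dB.

78.1 dB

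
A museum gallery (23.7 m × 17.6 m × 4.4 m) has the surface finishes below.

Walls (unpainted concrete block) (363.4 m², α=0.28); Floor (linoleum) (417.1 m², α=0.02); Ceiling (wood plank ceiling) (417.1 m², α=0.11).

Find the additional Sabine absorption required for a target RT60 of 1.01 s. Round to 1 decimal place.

Equivalent absorption area: A₁ = 363.4·0.28 + 417.1·0.02 + 417.1·0.11 = 155.975 m².
Target A₂ = 0.161·1835.328/1.01 = 292.562 sabins (V = 1835.328 m³).
ΔA = A₂ − A₁ = 292.562 − 155.975 = 136.6 sabins.

136.6 sabins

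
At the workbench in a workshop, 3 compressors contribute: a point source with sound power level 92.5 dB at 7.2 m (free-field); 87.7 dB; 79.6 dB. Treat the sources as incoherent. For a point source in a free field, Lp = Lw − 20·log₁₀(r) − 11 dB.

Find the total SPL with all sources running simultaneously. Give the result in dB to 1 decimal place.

88.3 dB

Source at 7.2 m: Lp = 92.5 − 20·log₁₀(7.2) − 11 = 64.4 dB.
Σ 10^(Lᵢ/10) = 6.828e+08.
Combined level = 10 log₁₀(6.828e+08) = 88.3 dB.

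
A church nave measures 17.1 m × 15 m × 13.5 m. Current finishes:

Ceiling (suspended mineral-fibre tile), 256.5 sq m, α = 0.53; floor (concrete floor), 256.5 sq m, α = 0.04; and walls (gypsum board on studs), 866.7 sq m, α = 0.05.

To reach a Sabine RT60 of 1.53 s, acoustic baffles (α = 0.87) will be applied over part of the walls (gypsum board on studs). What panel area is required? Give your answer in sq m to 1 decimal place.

A₁ = Σ Sᵢαᵢ = 256.5×0.53 + 256.5×0.04 + 866.7×0.05 = 189.540 sabins.
V = 3462.75 m³. Target absorption A₂ = 0.161 × 3462.75 / 1.53 = 364.381 sabins.
ΔA needed = 364.381 − 189.540 = 174.841 sabins.
Each sq m of panel replacing the walls (gypsum board on studs) adds (0.87 − 0.05) = 0.82 sabins.
Panel area = 174.841 / 0.82 = 213.2 sq m.

213.2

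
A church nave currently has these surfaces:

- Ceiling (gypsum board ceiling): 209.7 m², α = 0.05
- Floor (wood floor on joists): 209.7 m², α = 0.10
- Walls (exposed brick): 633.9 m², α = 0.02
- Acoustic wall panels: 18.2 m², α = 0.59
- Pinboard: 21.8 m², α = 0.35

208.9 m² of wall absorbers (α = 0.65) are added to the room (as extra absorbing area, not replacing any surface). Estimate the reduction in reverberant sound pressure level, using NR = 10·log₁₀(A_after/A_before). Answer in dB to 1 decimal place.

5.0 dB

Equivalent absorption area: A_before = 209.7·0.05 + 209.7·0.10 + 633.9·0.02 + 18.2·0.59 + 21.8·0.35 = 62.501 m².
Treatment contributes 208.9·0.65 = 135.785 sabins.
New total A_after = 198.286 sabins.
Reduction = 10 log₁₀(A_after/A_before) = 10 log₁₀(3.1725) = 5.0 dB.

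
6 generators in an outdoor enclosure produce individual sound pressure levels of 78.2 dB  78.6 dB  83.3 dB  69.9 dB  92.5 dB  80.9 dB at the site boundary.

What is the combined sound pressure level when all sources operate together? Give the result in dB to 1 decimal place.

Converting to relative power and adding: 10^(78.2/10) + 10^(78.6/10) + 10^(83.3/10) + 10^(69.9/10) + 10^(92.5/10) + 10^(80.9/10) = 2.263e+09.
Back to dB: 10·log₁₀ Σ = 93.5 dB.

93.5 dB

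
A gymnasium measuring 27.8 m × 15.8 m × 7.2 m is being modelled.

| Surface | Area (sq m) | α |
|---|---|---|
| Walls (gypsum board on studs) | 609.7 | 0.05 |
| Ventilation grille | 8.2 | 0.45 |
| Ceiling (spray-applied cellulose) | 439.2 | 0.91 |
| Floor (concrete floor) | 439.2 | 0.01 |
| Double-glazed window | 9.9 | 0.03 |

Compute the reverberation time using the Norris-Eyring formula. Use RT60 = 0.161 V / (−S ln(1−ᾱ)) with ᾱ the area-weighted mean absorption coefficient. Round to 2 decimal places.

0.98 s

S = Σ Sᵢ = 1506.2 sq m.
Σ(Sᵢαᵢ) = 609.7×0.05 + 8.2×0.45 + 439.2×0.91 + 439.2×0.01 + 9.9×0.03 = 438.536.
ᾱ = 438.536 / 1506.2 = 0.2912.
−S·ln(1−ᾱ) = −1506.2 × ln(1 − 0.2912) = 518.407.
V = 27.8 × 15.8 × 7.2 = 3162.528 m³.
RT60 = 0.161 × 3162.528 / 518.407 = 0.98 s.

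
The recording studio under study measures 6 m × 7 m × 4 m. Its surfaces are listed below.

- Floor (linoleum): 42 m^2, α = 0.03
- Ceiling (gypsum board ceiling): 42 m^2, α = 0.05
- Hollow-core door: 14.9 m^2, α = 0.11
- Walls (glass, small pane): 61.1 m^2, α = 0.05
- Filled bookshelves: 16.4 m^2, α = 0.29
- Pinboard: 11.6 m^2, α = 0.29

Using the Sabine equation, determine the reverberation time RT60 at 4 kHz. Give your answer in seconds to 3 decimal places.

Total absorption A = 42*0.03 + 42*0.05 + 14.9*0.11 + 61.1*0.05 + 16.4*0.29 + 11.6*0.29
  = 1.260 + 2.100 + 1.639 + 3.055 + 4.756 + 3.364 = 16.174 m^2 sabins.
V = 6·7·4 = 168 m³.
Sabine: RT60 = 0.161 × 168 / 16.174 = 1.672 s.

1.672 seconds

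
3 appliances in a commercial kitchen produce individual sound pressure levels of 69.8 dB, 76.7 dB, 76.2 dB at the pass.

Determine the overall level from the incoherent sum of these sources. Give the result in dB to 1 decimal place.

79.9 dB

Σ 10^(Lᵢ/10) = 9.801e+07.
Back to dB: 10·log₁₀ Σ = 79.9 dB.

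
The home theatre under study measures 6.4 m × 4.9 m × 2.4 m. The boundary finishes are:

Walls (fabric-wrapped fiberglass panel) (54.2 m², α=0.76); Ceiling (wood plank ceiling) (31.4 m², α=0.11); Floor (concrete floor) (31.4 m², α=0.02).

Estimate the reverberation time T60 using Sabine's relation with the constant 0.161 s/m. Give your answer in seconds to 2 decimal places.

Total absorption A = 54.2·0.76 + 31.4·0.11 + 31.4·0.02
  = 41.192 + 3.454 + 0.628 = 45.274 m² sabins.
V = 6.4·4.9·2.4 = 75.264 m³.
RT60 = 0.161 · V / A = 0.161 × 75.264 / 45.274 = 0.27 s.

0.27 seconds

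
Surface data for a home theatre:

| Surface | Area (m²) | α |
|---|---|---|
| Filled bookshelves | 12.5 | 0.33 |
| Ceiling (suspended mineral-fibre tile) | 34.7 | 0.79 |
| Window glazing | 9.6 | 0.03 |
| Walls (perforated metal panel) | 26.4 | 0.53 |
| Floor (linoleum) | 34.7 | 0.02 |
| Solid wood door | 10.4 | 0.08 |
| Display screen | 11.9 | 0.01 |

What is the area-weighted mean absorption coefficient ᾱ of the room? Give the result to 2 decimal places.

S = Σ Sᵢ = 12.5 + 34.7 + 9.6 + 26.4 + 34.7 + 10.4 + 11.9 = 140.2 m².
Σ(Sᵢαᵢ) = 12.5*0.33 + 34.7*0.79 + 9.6*0.03 + 26.4*0.53 + 34.7*0.02 + 10.4*0.08 + 11.9*0.01 = 47.463.
ᾱ = A/S = 0.34.

0.34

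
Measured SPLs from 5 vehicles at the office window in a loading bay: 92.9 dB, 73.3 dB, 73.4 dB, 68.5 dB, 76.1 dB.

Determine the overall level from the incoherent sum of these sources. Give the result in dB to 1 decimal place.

Sum in the linear (power) domain: Σ 10^(Lᵢ/10) = 10^(92.9/10) + 10^(73.3/10) + 10^(73.4/10) + 10^(68.5/10) + 10^(76.1/10) = 2.041e+09.
Combined level = 10 log₁₀(2.041e+09) = 93.1 dB.

93.1 dB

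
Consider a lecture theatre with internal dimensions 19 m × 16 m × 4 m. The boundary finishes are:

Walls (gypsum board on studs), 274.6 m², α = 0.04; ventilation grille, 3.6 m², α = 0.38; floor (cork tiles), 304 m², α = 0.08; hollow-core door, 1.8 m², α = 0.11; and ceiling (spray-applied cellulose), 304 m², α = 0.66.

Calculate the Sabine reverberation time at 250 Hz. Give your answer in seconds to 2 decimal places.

Summing Sᵢαᵢ: 10.984 + 1.368 + 24.320 + 0.198 + 200.640 → A = 237.510 sabins.
Room volume: 1216 m³.
T = 0.161 V/A = 0.161·1216/237.510 = 0.82 s.

0.82 sec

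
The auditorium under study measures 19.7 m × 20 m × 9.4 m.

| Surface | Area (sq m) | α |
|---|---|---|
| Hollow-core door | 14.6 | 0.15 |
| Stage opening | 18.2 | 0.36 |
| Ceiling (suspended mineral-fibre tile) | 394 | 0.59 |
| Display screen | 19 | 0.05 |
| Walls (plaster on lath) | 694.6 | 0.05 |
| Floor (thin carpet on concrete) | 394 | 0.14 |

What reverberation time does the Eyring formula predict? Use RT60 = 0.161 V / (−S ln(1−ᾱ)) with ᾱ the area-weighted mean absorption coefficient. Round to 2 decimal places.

1.59 seconds

Total surface area S = 14.6 + 18.2 + 394 + 19 + 694.6 + 394 = 1534.4 sq m.
Σ(Sᵢαᵢ) = 14.6·0.15 + 18.2·0.36 + 394·0.59 + 19·0.05 + 694.6·0.05 + 394·0.14 = 332.042.
ᾱ = 332.042 / 1534.4 = 0.2164.
−S·ln(1−ᾱ) = −1534.4 × ln(1 − 0.2164) = 374.174.
V = 19.7 × 20 × 9.4 = 3703.6 m³.
T = 0.161·V/[−S·ln(1−ᾱ)] = 0.161·3703.6/374.174 = 1.59 s.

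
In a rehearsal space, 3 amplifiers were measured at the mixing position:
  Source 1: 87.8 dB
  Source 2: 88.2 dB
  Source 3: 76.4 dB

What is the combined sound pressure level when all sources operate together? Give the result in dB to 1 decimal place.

Converting to relative power and adding: 10^(87.8/10) + 10^(88.2/10) + 10^(76.4/10) = 1.307e+09.
Combined level = 10 log₁₀(1.307e+09) = 91.2 dB.

91.2 dB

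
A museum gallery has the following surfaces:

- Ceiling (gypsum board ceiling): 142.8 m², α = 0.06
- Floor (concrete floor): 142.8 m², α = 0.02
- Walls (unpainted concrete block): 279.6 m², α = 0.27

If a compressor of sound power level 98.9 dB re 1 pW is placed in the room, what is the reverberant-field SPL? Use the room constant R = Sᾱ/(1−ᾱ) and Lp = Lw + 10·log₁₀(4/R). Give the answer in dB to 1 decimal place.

A = 86.916 sabins; S = 565.2 m².
ᾱ = 86.916/565.2 = 0.1538; R = Sᾱ/(1−ᾱ) = 86.916/(1−0.1538) = 102.713 m².
Lp = Lw + 10 log₁₀(4/R) = 98.9 -14.10 = 84.8 dB.

84.8 dB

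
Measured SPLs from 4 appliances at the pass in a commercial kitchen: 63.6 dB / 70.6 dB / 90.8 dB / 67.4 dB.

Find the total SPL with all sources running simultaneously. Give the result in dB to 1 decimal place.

90.9 dB

Converting to relative power and adding: 10^(63.6/10) + 10^(70.6/10) + 10^(90.8/10) + 10^(67.4/10) = 1.222e+09.
Combined level = 10 log₁₀(1.222e+09) = 90.9 dB.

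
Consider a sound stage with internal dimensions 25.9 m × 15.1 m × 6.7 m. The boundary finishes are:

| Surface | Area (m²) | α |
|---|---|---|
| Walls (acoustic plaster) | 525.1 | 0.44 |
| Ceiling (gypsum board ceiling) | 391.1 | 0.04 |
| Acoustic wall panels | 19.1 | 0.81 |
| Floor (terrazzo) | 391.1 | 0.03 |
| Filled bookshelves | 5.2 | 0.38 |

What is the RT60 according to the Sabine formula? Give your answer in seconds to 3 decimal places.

Total absorption A = 525.1×0.44 + 391.1×0.04 + 19.1×0.81 + 391.1×0.03 + 5.2×0.38
  = 231.044 + 15.644 + 15.471 + 11.733 + 1.976 = 275.868 m² sabins.
Volume V = 25.9 × 15.1 × 6.7 = 2620.303 m³.
T = 0.161 V/A = 0.161·2620.303/275.868 = 1.529 s.

1.529 s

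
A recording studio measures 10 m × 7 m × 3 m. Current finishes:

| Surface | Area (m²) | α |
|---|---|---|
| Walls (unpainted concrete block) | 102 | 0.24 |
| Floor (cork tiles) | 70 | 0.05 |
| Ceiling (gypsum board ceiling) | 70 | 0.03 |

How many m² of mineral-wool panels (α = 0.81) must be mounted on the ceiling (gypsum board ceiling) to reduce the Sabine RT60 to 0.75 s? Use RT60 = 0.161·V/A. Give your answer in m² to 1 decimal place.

19.2

A₁ = Σ Sᵢαᵢ = 102×0.24 + 70×0.05 + 70×0.03 = 30.080 sabins.
V = 210 m³. Target absorption A₂ = 0.161 × 210 / 0.75 = 45.080 sabins.
Absorption to add: 45.080 − 30.080 = 15.000 sabins.
Each m² of panel replacing the ceiling (gypsum board ceiling) adds (0.81 − 0.03) = 0.78 sabins.
Area = ΔA/Δα = 15.000/0.78 = 19.2 m².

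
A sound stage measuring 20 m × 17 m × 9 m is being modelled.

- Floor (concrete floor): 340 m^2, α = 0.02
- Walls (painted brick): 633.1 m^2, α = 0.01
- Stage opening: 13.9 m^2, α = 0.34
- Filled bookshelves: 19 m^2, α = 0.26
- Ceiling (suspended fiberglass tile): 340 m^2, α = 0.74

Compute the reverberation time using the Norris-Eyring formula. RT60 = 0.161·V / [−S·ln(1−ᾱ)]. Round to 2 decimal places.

1.61 s

Total surface area S = 340 + 633.1 + 13.9 + 19 + 340 = 1346.0 m^2.
Σ(Sᵢαᵢ) = 340·0.02 + 633.1·0.01 + 13.9·0.34 + 19·0.26 + 340·0.74 = 274.397.
ᾱ = 274.397 / 1346.0 = 0.2039.
−S·ln(1−ᾱ) = −1346.0 × ln(1 − 0.2039) = 306.929.
V = 20 × 17 × 9 = 3060 m³.
T = 0.161·V/[−S·ln(1−ᾱ)] = 0.161·3060/306.929 = 1.61 s.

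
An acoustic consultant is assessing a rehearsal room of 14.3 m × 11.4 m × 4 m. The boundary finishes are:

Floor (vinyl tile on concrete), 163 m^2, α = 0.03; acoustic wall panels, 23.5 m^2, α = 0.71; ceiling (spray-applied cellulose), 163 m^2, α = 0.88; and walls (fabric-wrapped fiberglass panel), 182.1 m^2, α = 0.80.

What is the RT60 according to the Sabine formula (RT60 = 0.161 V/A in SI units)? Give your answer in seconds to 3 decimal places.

0.338 seconds

Equivalent absorption area: A = 163×0.03 + 23.5×0.71 + 163×0.88 + 182.1×0.80 = 310.695 m^2.
V = 14.3·11.4·4 = 652.08 m³.
Sabine: RT60 = 0.161 × 652.08 / 310.695 = 0.338 s.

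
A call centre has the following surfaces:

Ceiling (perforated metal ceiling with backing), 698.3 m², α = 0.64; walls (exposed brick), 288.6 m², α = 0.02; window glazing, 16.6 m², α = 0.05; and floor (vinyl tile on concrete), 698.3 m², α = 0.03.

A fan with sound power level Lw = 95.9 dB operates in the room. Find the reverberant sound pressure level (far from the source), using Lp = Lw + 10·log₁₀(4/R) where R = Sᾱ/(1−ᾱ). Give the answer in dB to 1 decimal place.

A = 474.463 sabins; S = 1701.8 m².
ᾱ = 0.2788, so room constant R = A/(1−ᾱ) = 657.880 m².
Lp = Lw + 10 log₁₀(4/R) = 95.9 -22.16 = 73.7 dB.

73.7 dB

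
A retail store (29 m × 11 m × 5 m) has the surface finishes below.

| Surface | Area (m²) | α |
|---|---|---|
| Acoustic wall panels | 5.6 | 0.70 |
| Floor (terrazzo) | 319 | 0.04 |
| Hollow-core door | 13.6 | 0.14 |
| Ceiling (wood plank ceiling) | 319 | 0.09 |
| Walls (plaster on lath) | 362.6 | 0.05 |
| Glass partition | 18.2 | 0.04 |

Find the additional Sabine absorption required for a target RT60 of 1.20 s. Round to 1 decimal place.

147.8 sabins

Summing Sᵢαᵢ: 3.920 + 12.760 + 1.904 + 28.710 + 18.130 + 0.728 → A₁ = 66.152 sabins.
V = 1595 m³. Required absorption A₂ = 0.161 × 1595 / 1.20 = 213.996 sabins.
Additional absorption ΔA = 213.996 − 66.152 = 147.8 sabins.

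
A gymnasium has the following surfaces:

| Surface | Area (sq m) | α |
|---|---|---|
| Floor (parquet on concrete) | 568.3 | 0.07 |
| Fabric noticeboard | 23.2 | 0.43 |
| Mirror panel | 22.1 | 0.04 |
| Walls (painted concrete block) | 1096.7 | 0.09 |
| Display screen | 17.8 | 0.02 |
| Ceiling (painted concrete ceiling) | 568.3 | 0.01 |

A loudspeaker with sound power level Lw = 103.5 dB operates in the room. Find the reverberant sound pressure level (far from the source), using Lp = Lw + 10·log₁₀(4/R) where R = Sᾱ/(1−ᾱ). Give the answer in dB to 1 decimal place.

A = 155.383 sabins; S = 2296.4 sq m.
ᾱ = 155.383/2296.4 = 0.0677; R = Sᾱ/(1−ᾱ) = 155.383/(1−0.0677) = 166.666 sq m.
Lp = Lw + 10 log₁₀(4/R) = 103.5 -16.20 = 87.3 dB.

87.3 dB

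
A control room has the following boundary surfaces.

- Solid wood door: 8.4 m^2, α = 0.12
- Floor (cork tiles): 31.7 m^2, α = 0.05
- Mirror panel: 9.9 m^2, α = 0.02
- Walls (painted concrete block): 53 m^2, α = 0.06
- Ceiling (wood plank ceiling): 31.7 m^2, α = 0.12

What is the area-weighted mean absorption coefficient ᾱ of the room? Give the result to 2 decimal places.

0.07

S = Σ Sᵢ = 8.4 + 31.7 + 9.9 + 53 + 31.7 = 134.7 m^2.
Σ(Sᵢαᵢ) = 8.4×0.12 + 31.7×0.05 + 9.9×0.02 + 53×0.06 + 31.7×0.12 = 9.775.
ᾱ = A/S = 0.07.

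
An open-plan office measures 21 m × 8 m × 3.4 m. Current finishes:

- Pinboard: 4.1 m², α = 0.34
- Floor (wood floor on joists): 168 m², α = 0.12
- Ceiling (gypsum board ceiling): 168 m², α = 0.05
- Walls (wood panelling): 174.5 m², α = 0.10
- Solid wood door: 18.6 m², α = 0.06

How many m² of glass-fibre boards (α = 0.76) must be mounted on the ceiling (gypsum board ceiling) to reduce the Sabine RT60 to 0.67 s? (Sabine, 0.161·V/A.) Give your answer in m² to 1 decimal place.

125.0

Total absorption A₁ = 4.1×0.34 + 168×0.12 + 168×0.05 + 174.5×0.10 + 18.6×0.06
  = 1.394 + 20.160 + 8.400 + 17.450 + 1.116 = 48.520 m² sabins.
Required A₂ = 0.161·571.2/0.67 = 137.259 sabins.
Absorption to add: 137.259 − 48.520 = 88.739 sabins.
Each m² of panel replacing the ceiling (gypsum board ceiling) adds (0.76 − 0.05) = 0.71 sabins.
Panel area = 88.739 / 0.71 = 125.0 m².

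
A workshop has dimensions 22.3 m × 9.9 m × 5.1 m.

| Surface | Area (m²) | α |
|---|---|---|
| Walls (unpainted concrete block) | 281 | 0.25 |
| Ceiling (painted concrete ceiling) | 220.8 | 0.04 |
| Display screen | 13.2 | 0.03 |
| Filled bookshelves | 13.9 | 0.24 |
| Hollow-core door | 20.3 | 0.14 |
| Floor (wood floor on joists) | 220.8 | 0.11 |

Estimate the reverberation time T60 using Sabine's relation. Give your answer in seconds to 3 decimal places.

Summing Sᵢαᵢ: 70.250 + 8.832 + 0.396 + 3.336 + 2.842 + 24.288 → A = 109.944 sabins.
Volume V = 22.3 × 9.9 × 5.1 = 1125.927 m³.
RT60 = 0.161 · V / A = 0.161 × 1125.927 / 109.944 = 1.649 s.

1.649 s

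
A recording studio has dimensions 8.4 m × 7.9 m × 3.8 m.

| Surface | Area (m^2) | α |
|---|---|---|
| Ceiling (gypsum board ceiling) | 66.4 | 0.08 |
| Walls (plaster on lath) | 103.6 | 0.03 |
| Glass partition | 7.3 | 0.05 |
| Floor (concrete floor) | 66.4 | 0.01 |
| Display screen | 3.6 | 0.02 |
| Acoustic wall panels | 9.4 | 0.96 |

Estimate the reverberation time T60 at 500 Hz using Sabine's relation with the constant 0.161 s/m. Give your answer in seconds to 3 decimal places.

Equivalent absorption area: A = 66.4×0.08 + 103.6×0.03 + 7.3×0.05 + 66.4×0.01 + 3.6×0.02 + 9.4×0.96 = 18.545 m^2.
V = 8.4·7.9·3.8 = 252.168 m³.
Sabine: RT60 = 0.161 × 252.168 / 18.545 = 2.189 s.

2.189 seconds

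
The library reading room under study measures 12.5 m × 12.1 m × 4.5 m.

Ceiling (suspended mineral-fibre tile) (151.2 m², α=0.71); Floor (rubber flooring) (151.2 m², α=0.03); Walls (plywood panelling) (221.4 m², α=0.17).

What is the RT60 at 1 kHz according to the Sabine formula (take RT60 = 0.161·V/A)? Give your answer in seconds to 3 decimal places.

Equivalent absorption area: A = 151.2×0.71 + 151.2×0.03 + 221.4×0.17 = 149.526 m².
V = 12.5·12.1·4.5 = 680.625 m³.
T = 0.161 V/A = 0.161·680.625/149.526 = 0.733 s.

0.733 seconds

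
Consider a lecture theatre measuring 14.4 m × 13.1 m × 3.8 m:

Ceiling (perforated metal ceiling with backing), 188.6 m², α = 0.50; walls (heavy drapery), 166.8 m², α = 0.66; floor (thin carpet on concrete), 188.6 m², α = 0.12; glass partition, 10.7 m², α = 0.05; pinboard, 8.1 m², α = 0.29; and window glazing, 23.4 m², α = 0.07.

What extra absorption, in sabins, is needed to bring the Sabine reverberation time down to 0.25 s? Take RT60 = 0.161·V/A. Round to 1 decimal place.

230.1 sabins

Equivalent absorption area: A₁ = 188.6*0.50 + 166.8*0.66 + 188.6*0.12 + 10.7*0.05 + 8.1*0.29 + 23.4*0.07 = 231.542 m².
For T = 0.25 s, need A₂ = 0.161·V/T = 0.161·716.832/0.25 = 461.640 sabins.
Additional absorption ΔA = 461.640 − 231.542 = 230.1 sabins.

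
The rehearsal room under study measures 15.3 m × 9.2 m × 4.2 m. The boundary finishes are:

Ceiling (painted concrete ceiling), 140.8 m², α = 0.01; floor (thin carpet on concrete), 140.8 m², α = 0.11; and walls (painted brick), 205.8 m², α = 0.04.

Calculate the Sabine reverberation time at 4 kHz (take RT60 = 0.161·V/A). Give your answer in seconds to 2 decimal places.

Summing Sᵢαᵢ: 1.408 + 15.488 + 8.232 → A = 25.128 sabins.
V = 15.3·9.2·4.2 = 591.192 m³.
RT60 = 0.161 · V / A = 0.161 × 591.192 / 25.128 = 3.79 s.

3.79 s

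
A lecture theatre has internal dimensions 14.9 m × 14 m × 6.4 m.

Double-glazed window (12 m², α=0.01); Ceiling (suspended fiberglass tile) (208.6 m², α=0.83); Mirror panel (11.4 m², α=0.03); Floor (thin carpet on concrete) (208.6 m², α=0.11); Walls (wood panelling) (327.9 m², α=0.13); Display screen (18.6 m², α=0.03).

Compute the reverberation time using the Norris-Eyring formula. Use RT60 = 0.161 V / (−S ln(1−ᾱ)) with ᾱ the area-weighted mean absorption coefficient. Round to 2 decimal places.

S = Σ Sᵢ = 787.1 m².
Absorption A = 12×0.01 + 208.6×0.83 + 11.4×0.03 + 208.6×0.11 + 327.9×0.13 + 18.6×0.03 = 239.731 sabins.
Mean coefficient ᾱ = A/S = 0.3046.
−S·ln(1−ᾱ) = −787.1 × ln(1 − 0.3046) = 285.928.
V = 14.9 × 14 × 6.4 = 1335.04 m³.
RT60 = 0.161 × 1335.04 / 285.928 = 0.75 s.

0.75 s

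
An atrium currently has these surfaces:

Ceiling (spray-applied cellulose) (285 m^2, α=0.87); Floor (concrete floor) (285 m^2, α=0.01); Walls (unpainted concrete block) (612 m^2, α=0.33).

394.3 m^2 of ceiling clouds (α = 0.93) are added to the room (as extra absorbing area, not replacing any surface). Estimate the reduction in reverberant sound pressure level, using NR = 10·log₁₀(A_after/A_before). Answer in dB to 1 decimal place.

2.6 dB

A_before = Σ Sᵢαᵢ = 285×0.87 + 285×0.01 + 612×0.33 = 452.760 sabins.
Treatment contributes 394.3·0.93 = 366.699 sabins.
A_after = 452.760 + 366.699 = 819.459 sabins.
NR = 10·log₁₀(819.459/452.760) = 2.6 dB.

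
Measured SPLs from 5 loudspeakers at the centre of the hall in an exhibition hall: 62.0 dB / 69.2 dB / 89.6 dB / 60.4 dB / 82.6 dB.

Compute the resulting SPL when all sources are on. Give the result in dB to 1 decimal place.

Σ 10^(Lᵢ/10) = 1.105e+09.
Back to dB: 10·log₁₀ Σ = 90.4 dB.

90.4 dB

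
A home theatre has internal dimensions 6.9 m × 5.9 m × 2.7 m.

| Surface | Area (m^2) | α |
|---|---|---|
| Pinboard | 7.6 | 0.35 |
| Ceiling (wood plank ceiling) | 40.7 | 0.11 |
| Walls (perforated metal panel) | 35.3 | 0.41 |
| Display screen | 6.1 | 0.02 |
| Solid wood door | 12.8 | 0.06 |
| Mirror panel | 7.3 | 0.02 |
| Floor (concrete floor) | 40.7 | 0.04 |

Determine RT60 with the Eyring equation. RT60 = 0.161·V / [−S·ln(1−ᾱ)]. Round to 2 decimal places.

0.67 seconds

Total surface area S = 7.6 + 40.7 + 35.3 + 6.1 + 12.8 + 7.3 + 40.7 = 150.5 m^2.
Absorption A = 7.6·0.35 + 40.7·0.11 + 35.3·0.41 + 6.1·0.02 + 12.8·0.06 + 7.3·0.02 + 40.7·0.04 = 24.274 sabins.
Mean coefficient ᾱ = A/S = 0.1613.
Eyring denominator: −S ln(1−ᾱ) = 26.473.
V = 6.9 × 5.9 × 2.7 = 109.917 m³.
RT60 = 0.161 × 109.917 / 26.473 = 0.67 s.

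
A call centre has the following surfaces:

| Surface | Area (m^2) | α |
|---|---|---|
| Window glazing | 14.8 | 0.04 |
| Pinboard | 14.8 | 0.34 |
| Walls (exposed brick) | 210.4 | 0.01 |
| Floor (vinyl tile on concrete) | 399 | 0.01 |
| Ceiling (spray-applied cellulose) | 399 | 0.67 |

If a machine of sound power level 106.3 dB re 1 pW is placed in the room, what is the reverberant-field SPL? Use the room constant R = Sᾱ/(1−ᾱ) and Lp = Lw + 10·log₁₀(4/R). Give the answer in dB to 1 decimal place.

Σ(Sᵢαᵢ) = 14.8×0.04 + 14.8×0.34 + 210.4×0.01 + 399×0.01 + 399×0.67 = 279.048; total area S = 1038.0 m^2.
ᾱ = 279.048/1038.0 = 0.2688; R = Sᾱ/(1−ᾱ) = 279.048/(1−0.2688) = 381.630 m^2.
Lp = Lw + 10 log₁₀(4/R) = 106.3 -19.80 = 86.5 dB.

86.5 dB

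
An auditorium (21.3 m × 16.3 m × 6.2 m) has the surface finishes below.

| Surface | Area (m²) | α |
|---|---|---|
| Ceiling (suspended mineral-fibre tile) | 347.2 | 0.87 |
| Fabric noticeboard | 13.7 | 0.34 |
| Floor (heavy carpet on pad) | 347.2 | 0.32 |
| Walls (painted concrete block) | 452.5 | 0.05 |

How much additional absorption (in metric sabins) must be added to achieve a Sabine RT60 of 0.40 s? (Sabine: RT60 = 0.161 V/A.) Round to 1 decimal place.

426.0 sabins

A₁ = Σ Sᵢαᵢ = 347.2·0.87 + 13.7·0.34 + 347.2·0.32 + 452.5·0.05 = 440.451 sabins.
V = 2152.578 m³. Required absorption A₂ = 0.161 × 2152.578 / 0.40 = 866.413 sabins.
Shortfall: 866.413 − 440.451 = 426.0 sabins.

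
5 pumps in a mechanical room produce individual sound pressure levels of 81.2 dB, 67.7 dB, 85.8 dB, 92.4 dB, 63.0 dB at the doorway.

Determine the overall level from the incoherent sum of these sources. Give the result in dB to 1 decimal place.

Sum in the linear (power) domain: Σ 10^(Lᵢ/10) = 10^(81.2/10) + 10^(67.7/10) + 10^(85.8/10) + 10^(92.4/10) + 10^(63.0/10) = 2.258e+09.
Back to dB: 10·log₁₀ Σ = 93.5 dB.

93.5 dB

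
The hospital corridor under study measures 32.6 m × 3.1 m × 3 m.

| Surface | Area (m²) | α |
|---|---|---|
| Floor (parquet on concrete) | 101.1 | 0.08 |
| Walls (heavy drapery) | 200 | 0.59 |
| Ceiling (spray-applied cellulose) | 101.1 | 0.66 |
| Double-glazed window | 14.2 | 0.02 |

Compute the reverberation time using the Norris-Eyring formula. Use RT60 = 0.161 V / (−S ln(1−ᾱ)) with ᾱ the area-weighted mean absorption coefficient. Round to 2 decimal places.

0.19 s

S = Σ Sᵢ = 416.4 m².
Absorption A = 101.1·0.08 + 200·0.59 + 101.1·0.66 + 14.2·0.02 = 193.098 sabins.
ᾱ = 193.098 / 416.4 = 0.4637.
Eyring denominator: −S ln(1−ᾱ) = 259.443.
V = 32.6 × 3.1 × 3 = 303.18 m³.
T = 0.161·V/[−S·ln(1−ᾱ)] = 0.161·303.18/259.443 = 0.19 s.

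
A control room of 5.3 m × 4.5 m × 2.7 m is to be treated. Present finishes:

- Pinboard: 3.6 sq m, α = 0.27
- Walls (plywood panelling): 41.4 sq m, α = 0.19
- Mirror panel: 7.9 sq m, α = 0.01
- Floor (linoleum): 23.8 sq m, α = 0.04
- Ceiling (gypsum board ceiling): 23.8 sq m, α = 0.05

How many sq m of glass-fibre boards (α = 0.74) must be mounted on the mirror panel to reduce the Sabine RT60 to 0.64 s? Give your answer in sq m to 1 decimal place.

7.0

Total absorption A₁ = 3.6·0.27 + 41.4·0.19 + 7.9·0.01 + 23.8·0.04 + 23.8·0.05
  = 0.972 + 7.866 + 0.079 + 0.952 + 1.190 = 11.059 sq m sabins.
V = 64.395 m³. Target absorption A₂ = 0.161 × 64.395 / 0.64 = 16.199 sabins.
Absorption to add: 16.199 − 11.059 = 5.140 sabins.
Each sq m of panel replacing the mirror panel adds (0.74 − 0.01) = 0.73 sabins.
Panel area = 5.140 / 0.73 = 7.0 sq m.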